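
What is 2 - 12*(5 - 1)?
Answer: -46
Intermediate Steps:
2 - 12*(5 - 1) = 2 - 12*4 = 2 - 48 = -46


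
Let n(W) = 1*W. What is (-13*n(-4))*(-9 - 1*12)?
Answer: -1092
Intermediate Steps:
n(W) = W
(-13*n(-4))*(-9 - 1*12) = (-13*(-4))*(-9 - 1*12) = 52*(-9 - 12) = 52*(-21) = -1092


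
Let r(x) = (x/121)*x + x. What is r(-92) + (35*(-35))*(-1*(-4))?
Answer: -595568/121 ≈ -4922.0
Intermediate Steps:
r(x) = x + x**2/121 (r(x) = (x*(1/121))*x + x = (x/121)*x + x = x**2/121 + x = x + x**2/121)
r(-92) + (35*(-35))*(-1*(-4)) = (1/121)*(-92)*(121 - 92) + (35*(-35))*(-1*(-4)) = (1/121)*(-92)*29 - 1225*4 = -2668/121 - 4900 = -595568/121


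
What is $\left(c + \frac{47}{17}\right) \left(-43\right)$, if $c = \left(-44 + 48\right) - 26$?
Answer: $\frac{14061}{17} \approx 827.12$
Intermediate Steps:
$c = -22$ ($c = 4 - 26 = -22$)
$\left(c + \frac{47}{17}\right) \left(-43\right) = \left(-22 + \frac{47}{17}\right) \left(-43\right) = \left(- \frac{327}{17}\right) \left(-43\right) = \frac{14061}{17}$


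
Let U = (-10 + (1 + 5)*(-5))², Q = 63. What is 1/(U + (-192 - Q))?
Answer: 1/1345 ≈ 0.00074349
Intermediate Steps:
U = 1600 (U = (-10 + 6*(-5))² = (-10 - 30)² = (-40)² = 1600)
1/(U + (-192 - Q)) = 1/(1600 + (-192 - 1*63)) = 1/(1600 + (-192 - 63)) = 1/(1600 - 255) = 1/1345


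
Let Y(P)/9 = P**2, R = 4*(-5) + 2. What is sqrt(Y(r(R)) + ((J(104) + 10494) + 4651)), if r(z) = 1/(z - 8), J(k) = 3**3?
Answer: sqrt(10256281)/26 ≈ 123.17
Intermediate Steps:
J(k) = 27
R = -18 (R = -20 + 2 = -18)
r(z) = 1/(-8 + z)
Y(P) = 9*P**2
sqrt(Y(r(R)) + ((J(104) + 10494) + 4651)) = sqrt(9*(1/(-8 - 18))**2 + ((27 + 10494) + 4651)) = sqrt(9*(1/(-26))**2 + (10521 + 4651)) = sqrt(9*(-1/26)**2 + 15172) = sqrt(9*(1/676) + 15172) = sqrt(9/676 + 15172) = sqrt(10256281/676) = sqrt(10256281)/26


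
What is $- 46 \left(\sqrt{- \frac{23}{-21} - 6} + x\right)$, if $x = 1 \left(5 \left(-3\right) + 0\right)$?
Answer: $690 - \frac{46 i \sqrt{2163}}{21} \approx 690.0 - 101.87 i$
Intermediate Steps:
$x = -15$ ($x = 1 \left(-15 + 0\right) = 1 \left(-15\right) = -15$)
$- 46 \left(\sqrt{- \frac{23}{-21} - 6} + x\right) = - 46 \left(\sqrt{- \frac{23}{-21} - 6} - 15\right) = - 46 \left(\sqrt{\left(-23\right) \left(- \frac{1}{21}\right) - 6} - 15\right) = - 46 \left(\sqrt{\frac{23}{21} - 6} - 15\right) = - 46 \left(\sqrt{- \frac{103}{21}} - 15\right) = - 46 \left(\frac{i \sqrt{2163}}{21} - 15\right) = - 46 \left(-15 + \frac{i \sqrt{2163}}{21}\right) = 690 - \frac{46 i \sqrt{2163}}{21}$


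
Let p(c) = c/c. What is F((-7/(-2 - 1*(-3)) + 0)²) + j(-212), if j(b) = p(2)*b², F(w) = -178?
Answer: 44766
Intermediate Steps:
p(c) = 1
j(b) = b² (j(b) = 1*b² = b²)
F((-7/(-2 - 1*(-3)) + 0)²) + j(-212) = -178 + (-212)² = -178 + 44944 = 44766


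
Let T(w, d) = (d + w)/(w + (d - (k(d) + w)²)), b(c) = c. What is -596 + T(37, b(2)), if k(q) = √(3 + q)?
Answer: -209187937/350969 + 2886*√5/1754845 ≈ -596.03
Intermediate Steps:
T(w, d) = (d + w)/(d + w - (w + √(3 + d))²) (T(w, d) = (d + w)/(w + (d - (√(3 + d) + w)²)) = (d + w)/(w + (d - (w + √(3 + d))²)) = (d + w)/(d + w - (w + √(3 + d))²))
-596 + T(37, b(2)) = -596 + (2 + 37)/(2 + 37 - (37 + √(3 + 2))²) = -596 + 39/(2 + 37 - (37 + √5)²) = -596 + 39/(39 - (37 + √5)²)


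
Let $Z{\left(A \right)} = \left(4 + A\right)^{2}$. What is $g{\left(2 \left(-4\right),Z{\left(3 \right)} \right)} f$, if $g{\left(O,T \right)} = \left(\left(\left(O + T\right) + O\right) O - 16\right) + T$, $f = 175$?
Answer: $-40425$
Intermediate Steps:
$g{\left(O,T \right)} = -16 + T + O \left(T + 2 O\right)$ ($g{\left(O,T \right)} = \left(\left(T + 2 O\right) O - 16\right) + T = \left(O \left(T + 2 O\right) - 16\right) + T = \left(-16 + O \left(T + 2 O\right)\right) + T = -16 + T + O \left(T + 2 O\right)$)
$g{\left(2 \left(-4\right),Z{\left(3 \right)} \right)} f = \left(-16 + \left(4 + 3\right)^{2} + 2 \left(2 \left(-4\right)\right)^{2} + 2 \left(-4\right) \left(4 + 3\right)^{2}\right) 175 = \left(-16 + 7^{2} + 2 \left(-8\right)^{2} - 8 \cdot 7^{2}\right) 175 = \left(-16 + 49 + 2 \cdot 64 - 392\right) 175 = \left(-16 + 49 + 128 - 392\right) 175 = \left(-231\right) 175 = -40425$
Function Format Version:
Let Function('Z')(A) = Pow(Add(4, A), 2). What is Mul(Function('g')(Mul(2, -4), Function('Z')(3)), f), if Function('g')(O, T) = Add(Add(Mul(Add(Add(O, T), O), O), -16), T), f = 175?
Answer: -40425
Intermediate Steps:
Function('g')(O, T) = Add(-16, T, Mul(O, Add(T, Mul(2, O)))) (Function('g')(O, T) = Add(Add(Mul(Add(T, Mul(2, O)), O), -16), T) = Add(Add(Mul(O, Add(T, Mul(2, O))), -16), T) = Add(Add(-16, Mul(O, Add(T, Mul(2, O)))), T) = Add(-16, T, Mul(O, Add(T, Mul(2, O)))))
Mul(Function('g')(Mul(2, -4), Function('Z')(3)), f) = Mul(Add(-16, Pow(Add(4, 3), 2), Mul(2, Pow(Mul(2, -4), 2)), Mul(Mul(2, -4), Pow(Add(4, 3), 2))), 175) = Mul(Add(-16, Pow(7, 2), Mul(2, Pow(-8, 2)), Mul(-8, Pow(7, 2))), 175) = Mul(Add(-16, 49, Mul(2, 64), Mul(-8, 49)), 175) = Mul(Add(-16, 49, 128, -392), 175) = Mul(-231, 175) = -40425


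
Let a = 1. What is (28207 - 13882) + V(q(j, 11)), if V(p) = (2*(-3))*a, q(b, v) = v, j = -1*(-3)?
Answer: 14319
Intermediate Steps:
j = 3
V(p) = -6 (V(p) = (2*(-3))*1 = -6*1 = -6)
(28207 - 13882) + V(q(j, 11)) = (28207 - 13882) - 6 = 14325 - 6 = 14319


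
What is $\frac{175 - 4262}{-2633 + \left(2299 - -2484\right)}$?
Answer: $- \frac{4087}{2150} \approx -1.9009$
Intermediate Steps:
$\frac{175 - 4262}{-2633 + \left(2299 - -2484\right)} = - \frac{4087}{-2633 + \left(2299 + 2484\right)} = - \frac{4087}{-2633 + 4783} = - \frac{4087}{2150}$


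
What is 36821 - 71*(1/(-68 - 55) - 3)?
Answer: 4555253/123 ≈ 37035.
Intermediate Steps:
36821 - 71*(1/(-68 - 55) - 3) = 36821 - 71*(1/(-123) - 3) = 36821 - 71*(-1/123 - 3) = 36821 - 71*(-370)/123 = 36821 - 1*(-26270/123) = 36821 + 26270/123 = 4555253/123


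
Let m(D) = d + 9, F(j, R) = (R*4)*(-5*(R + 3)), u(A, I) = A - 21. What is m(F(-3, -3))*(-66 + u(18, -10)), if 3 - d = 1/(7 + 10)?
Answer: -14007/17 ≈ -823.94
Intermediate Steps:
d = 50/17 (d = 3 - 1/(7 + 10) = 3 - 1/17 = 50/17 ≈ 2.9412)
u(A, I) = -21 + A
F(j, R) = 4*R*(-15 - 5*R) (F(j, R) = (4*R)*(-5*(3 + R)) = (4*R)*(-15 - 5*R) = 4*R*(-15 - 5*R))
m(D) = 203/17 (m(D) = 50/17 + 9 = 203/17)
m(F(-3, -3))*(-66 + u(18, -10)) = 203*(-66 + (-21 + 18))/17 = 203*(-66 - 3)/17 = (203/17)*(-69) = -14007/17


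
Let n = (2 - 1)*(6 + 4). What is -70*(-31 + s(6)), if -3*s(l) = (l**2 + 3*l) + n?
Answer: 10990/3 ≈ 3663.3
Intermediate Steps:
n = 10 (n = 1*10 = 10)
s(l) = -10/3 - l - l**2/3 (s(l) = -((l**2 + 3*l) + 10)/3 = -(10 + l**2 + 3*l)/3 = -10/3 - l - l**2/3)
-70*(-31 + s(6)) = -70*(-31 + (-10/3 - 1*6 - 1/3*6**2)) = -70*(-31 + (-10/3 - 6 - 1/3*36)) = -70*(-31 + (-10/3 - 6 - 12)) = -70*(-31 - 64/3) = -70*(-157/3) = 10990/3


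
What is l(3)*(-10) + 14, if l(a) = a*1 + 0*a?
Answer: -16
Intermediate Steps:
l(a) = a (l(a) = a + 0 = a)
l(3)*(-10) + 14 = 3*(-10) + 14 = -30 + 14 = -16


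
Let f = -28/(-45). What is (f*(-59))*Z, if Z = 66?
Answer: -36344/15 ≈ -2422.9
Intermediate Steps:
f = 28/45 (f = -28*(-1/45) = 28/45 ≈ 0.62222)
(f*(-59))*Z = ((28/45)*(-59))*66 = -1652/45*66 = -36344/15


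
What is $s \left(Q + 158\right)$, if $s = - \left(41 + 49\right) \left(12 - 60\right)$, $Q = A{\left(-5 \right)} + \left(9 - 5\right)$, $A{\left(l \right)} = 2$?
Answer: $708480$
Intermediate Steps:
$Q = 6$ ($Q = 2 + \left(9 - 5\right) = 2 + 4 = 6$)
$s = 4320$ ($s = - 90 \left(-48\right) = \left(-1\right) \left(-4320\right) = 4320$)
$s \left(Q + 158\right) = 4320 \left(6 + 158\right) = 4320 \cdot 164 = 708480$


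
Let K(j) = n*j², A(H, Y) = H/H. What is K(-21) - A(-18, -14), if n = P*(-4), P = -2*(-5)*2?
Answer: -35281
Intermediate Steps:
P = 20 (P = 10*2 = 20)
n = -80 (n = 20*(-4) = -80)
A(H, Y) = 1
K(j) = -80*j²
K(-21) - A(-18, -14) = -80*(-21)² - 1*1 = -80*441 - 1 = -35280 - 1 = -35281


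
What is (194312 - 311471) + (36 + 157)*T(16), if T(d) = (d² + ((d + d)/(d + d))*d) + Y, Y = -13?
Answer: -67172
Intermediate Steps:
T(d) = -13 + d + d² (T(d) = (d² + ((d + d)/(d + d))*d) - 13 = (d² + ((2*d)/((2*d)))*d) - 13 = (d² + ((2*d)*(1/(2*d)))*d) - 13 = (d² + 1*d) - 13 = (d² + d) - 13 = (d + d²) - 13 = -13 + d + d²)
(194312 - 311471) + (36 + 157)*T(16) = (194312 - 311471) + (36 + 157)*(-13 + 16 + 16²) = -117159 + 193*(-13 + 16 + 256) = -117159 + 193*259 = -117159 + 49987 = -67172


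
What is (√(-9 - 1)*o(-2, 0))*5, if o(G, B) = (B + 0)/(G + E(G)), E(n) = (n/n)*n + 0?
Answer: 0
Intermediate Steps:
E(n) = n (E(n) = 1*n + 0 = n + 0 = n)
o(G, B) = B/(2*G) (o(G, B) = (B + 0)/(G + G) = B/((2*G)) = B*(1/(2*G)) = B/(2*G))
(√(-9 - 1)*o(-2, 0))*5 = (√(-9 - 1)*((½)*0/(-2)))*5 = (√(-10)*((½)*0*(-½)))*5 = ((I*√10)*0)*5 = 0*5 = 0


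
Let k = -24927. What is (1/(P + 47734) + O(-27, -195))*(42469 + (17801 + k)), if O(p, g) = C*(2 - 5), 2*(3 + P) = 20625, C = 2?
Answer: -24617106360/116087 ≈ -2.1206e+5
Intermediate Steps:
P = 20619/2 (P = -3 + (½)*20625 = -3 + 20625/2 = 20619/2 ≈ 10310.)
O(p, g) = -6 (O(p, g) = 2*(2 - 5) = 2*(-3) = -6)
(1/(P + 47734) + O(-27, -195))*(42469 + (17801 + k)) = (1/(20619/2 + 47734) - 6)*(42469 + (17801 - 24927)) = (1/(116087/2) - 6)*(42469 - 7126) = (2/116087 - 6)*35343 = -696520/116087*35343 = -24617106360/116087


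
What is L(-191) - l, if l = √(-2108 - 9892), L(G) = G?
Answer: -191 - 20*I*√30 ≈ -191.0 - 109.54*I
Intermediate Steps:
l = 20*I*√30 (l = √(-12000) = 20*I*√30 ≈ 109.54*I)
L(-191) - l = -191 - 20*I*√30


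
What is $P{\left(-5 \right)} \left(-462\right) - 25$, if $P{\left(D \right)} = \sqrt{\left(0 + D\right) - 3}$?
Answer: $-25 - 924 i \sqrt{2} \approx -25.0 - 1306.7 i$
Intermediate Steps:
$P{\left(D \right)} = \sqrt{-3 + D}$ ($P{\left(D \right)} = \sqrt{D - 3} = \sqrt{-3 + D}$)
$P{\left(-5 \right)} \left(-462\right) - 25 = \sqrt{-3 - 5} \left(-462\right) - 25 = \sqrt{-8} \left(-462\right) - 25 = 2 i \sqrt{2} \left(-462\right) - 25 = - 924 i \sqrt{2} - 25 = -25 - 924 i \sqrt{2}$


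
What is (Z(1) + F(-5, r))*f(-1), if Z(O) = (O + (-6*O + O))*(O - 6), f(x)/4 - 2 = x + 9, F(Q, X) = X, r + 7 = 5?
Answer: 720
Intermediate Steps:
r = -2 (r = -7 + 5 = -2)
f(x) = 44 + 4*x (f(x) = 8 + 4*(x + 9) = 8 + 4*(9 + x) = 8 + (36 + 4*x) = 44 + 4*x)
Z(O) = -4*O*(-6 + O) (Z(O) = (O - 5*O)*(-6 + O) = (-4*O)*(-6 + O) = -4*O*(-6 + O))
(Z(1) + F(-5, r))*f(-1) = (4*1*(6 - 1*1) - 2)*(44 + 4*(-1)) = (4*1*(6 - 1) - 2)*(44 - 4) = (4*1*5 - 2)*40 = (20 - 2)*40 = 18*40 = 720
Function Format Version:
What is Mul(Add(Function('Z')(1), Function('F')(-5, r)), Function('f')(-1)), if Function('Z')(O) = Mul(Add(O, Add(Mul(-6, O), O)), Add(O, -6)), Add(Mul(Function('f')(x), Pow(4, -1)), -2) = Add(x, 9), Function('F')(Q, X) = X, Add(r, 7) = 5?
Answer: 720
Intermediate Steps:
r = -2 (r = Add(-7, 5) = -2)
Function('f')(x) = Add(44, Mul(4, x)) (Function('f')(x) = Add(8, Mul(4, Add(x, 9))) = Add(8, Mul(4, Add(9, x))) = Add(8, Add(36, Mul(4, x))) = Add(44, Mul(4, x)))
Function('Z')(O) = Mul(-4, O, Add(-6, O)) (Function('Z')(O) = Mul(Add(O, Mul(-5, O)), Add(-6, O)) = Mul(Mul(-4, O), Add(-6, O)) = Mul(-4, O, Add(-6, O)))
Mul(Add(Function('Z')(1), Function('F')(-5, r)), Function('f')(-1)) = Mul(Add(Mul(4, 1, Add(6, Mul(-1, 1))), -2), Add(44, Mul(4, -1))) = Mul(Add(Mul(4, 1, Add(6, -1)), -2), Add(44, -4)) = Mul(Add(Mul(4, 1, 5), -2), 40) = Mul(Add(20, -2), 40) = Mul(18, 40) = 720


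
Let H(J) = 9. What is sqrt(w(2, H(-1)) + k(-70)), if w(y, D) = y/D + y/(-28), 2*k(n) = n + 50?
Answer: I*sqrt(17374)/42 ≈ 3.1383*I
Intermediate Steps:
k(n) = 25 + n/2 (k(n) = (n + 50)/2 = (50 + n)/2 = 25 + n/2)
w(y, D) = -y/28 + y/D (w(y, D) = y/D + y*(-1/28) = y/D - y/28 = -y/28 + y/D)
sqrt(w(2, H(-1)) + k(-70)) = sqrt((-1/28*2 + 2/9) + (25 + (1/2)*(-70))) = sqrt((-1/14 + 2*(1/9)) + (25 - 35)) = sqrt((-1/14 + 2/9) - 10) = sqrt(19/126 - 10) = sqrt(-1241/126) = I*sqrt(17374)/42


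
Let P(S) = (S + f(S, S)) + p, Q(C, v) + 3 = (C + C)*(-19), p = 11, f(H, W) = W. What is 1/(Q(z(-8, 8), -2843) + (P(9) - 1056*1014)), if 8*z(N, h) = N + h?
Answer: -1/1070758 ≈ -9.3392e-7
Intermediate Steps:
z(N, h) = N/8 + h/8 (z(N, h) = (N + h)/8 = N/8 + h/8)
Q(C, v) = -3 - 38*C (Q(C, v) = -3 + (C + C)*(-19) = -3 + (2*C)*(-19) = -3 - 38*C)
P(S) = 11 + 2*S (P(S) = (S + S) + 11 = 2*S + 11 = 11 + 2*S)
1/(Q(z(-8, 8), -2843) + (P(9) - 1056*1014)) = 1/((-3 - 38*((⅛)*(-8) + (⅛)*8)) + ((11 + 2*9) - 1056*1014)) = 1/((-3 - 38*(-1 + 1)) + ((11 + 18) - 1070784)) = 1/((-3 - 38*0) + (29 - 1070784)) = 1/((-3 + 0) - 1070755) = 1/(-3 - 1070755) = 1/(-1070758) = -1/1070758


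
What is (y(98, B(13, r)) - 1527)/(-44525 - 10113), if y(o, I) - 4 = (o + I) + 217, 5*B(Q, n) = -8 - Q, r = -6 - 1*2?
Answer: 6061/273190 ≈ 0.022186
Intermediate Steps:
r = -8 (r = -6 - 2 = -8)
B(Q, n) = -8/5 - Q/5 (B(Q, n) = (-8 - Q)/5 = -8/5 - Q/5)
y(o, I) = 221 + I + o (y(o, I) = 4 + ((o + I) + 217) = 4 + ((I + o) + 217) = 4 + (217 + I + o) = 221 + I + o)
(y(98, B(13, r)) - 1527)/(-44525 - 10113) = ((221 + (-8/5 - ⅕*13) + 98) - 1527)/(-44525 - 10113) = ((221 + (-8/5 - 13/5) + 98) - 1527)/(-54638) = ((221 - 21/5 + 98) - 1527)*(-1/54638) = (1574/5 - 1527)*(-1/54638) = -6061/5*(-1/54638) = 6061/273190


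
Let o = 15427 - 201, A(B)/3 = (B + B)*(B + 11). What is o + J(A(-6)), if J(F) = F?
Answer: 15046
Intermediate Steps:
A(B) = 6*B*(11 + B) (A(B) = 3*((B + B)*(B + 11)) = 3*((2*B)*(11 + B)) = 3*(2*B*(11 + B)) = 6*B*(11 + B))
o = 15226
o + J(A(-6)) = 15226 + 6*(-6)*(11 - 6) = 15226 + 6*(-6)*5 = 15226 - 180 = 15046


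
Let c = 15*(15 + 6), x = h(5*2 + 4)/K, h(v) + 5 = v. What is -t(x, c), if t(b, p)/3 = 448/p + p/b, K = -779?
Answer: 1226861/15 ≈ 81791.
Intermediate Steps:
h(v) = -5 + v
x = -9/779 (x = (-5 + (5*2 + 4))/(-779) = (-5 + (10 + 4))*(-1/779) = (-5 + 14)*(-1/779) = 9*(-1/779) = -9/779 ≈ -0.011553)
c = 315 (c = 15*21 = 315)
t(b, p) = 1344/p + 3*p/b (t(b, p) = 3*(448/p + p/b) = 1344/p + 3*p/b)
-t(x, c) = -(1344/315 + 3*315/(-9/779)) = -(1344*(1/315) + 3*315*(-779/9)) = -(64/15 - 81795) = -1*(-1226861/15) = 1226861/15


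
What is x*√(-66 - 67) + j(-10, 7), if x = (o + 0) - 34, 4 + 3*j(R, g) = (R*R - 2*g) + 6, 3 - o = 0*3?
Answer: 88/3 - 31*I*√133 ≈ 29.333 - 357.51*I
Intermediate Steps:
o = 3 (o = 3 - 0*3 = 3 - 1*0 = 3 + 0 = 3)
j(R, g) = ⅔ - 2*g/3 + R²/3 (j(R, g) = -4/3 + ((R*R - 2*g) + 6)/3 = -4/3 + ((R² - 2*g) + 6)/3 = -4/3 + (6 + R² - 2*g)/3 = -4/3 + (2 - 2*g/3 + R²/3) = ⅔ - 2*g/3 + R²/3)
x = -31 (x = (3 + 0) - 34 = 3 - 34 = -31)
x*√(-66 - 67) + j(-10, 7) = -31*√(-66 - 67) + (⅔ - ⅔*7 + (⅓)*(-10)²) = -31*I*√133 + (⅔ - 14/3 + (⅓)*100) = -31*I*√133 + (⅔ - 14/3 + 100/3) = -31*I*√133 + 88/3 = 88/3 - 31*I*√133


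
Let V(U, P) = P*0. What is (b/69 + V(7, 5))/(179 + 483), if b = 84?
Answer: 14/7613 ≈ 0.0018390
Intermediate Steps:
V(U, P) = 0
(b/69 + V(7, 5))/(179 + 483) = (84/69 + 0)/(179 + 483) = (84*(1/69) + 0)/662 = (28/23 + 0)*(1/662) = (28/23)*(1/662) = 14/7613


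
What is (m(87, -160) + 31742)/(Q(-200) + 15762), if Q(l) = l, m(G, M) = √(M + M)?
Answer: 15871/7781 + 4*I*√5/7781 ≈ 2.0397 + 0.0011495*I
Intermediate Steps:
m(G, M) = √2*√M (m(G, M) = √(2*M) = √2*√M)
(m(87, -160) + 31742)/(Q(-200) + 15762) = (√2*√(-160) + 31742)/(-200 + 15762) = (√2*(4*I*√10) + 31742)/15562 = (8*I*√5 + 31742)*(1/15562) = (31742 + 8*I*√5)*(1/15562) = 15871/7781 + 4*I*√5/7781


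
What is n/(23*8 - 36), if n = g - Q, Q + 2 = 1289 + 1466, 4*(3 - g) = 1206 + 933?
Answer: -13139/592 ≈ -22.194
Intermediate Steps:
g = -2127/4 (g = 3 - (1206 + 933)/4 = 3 - ¼*2139 = 3 - 2139/4 = -2127/4 ≈ -531.75)
Q = 2753 (Q = -2 + (1289 + 1466) = -2 + 2755 = 2753)
n = -13139/4 (n = -2127/4 - 1*2753 = -2127/4 - 2753 = -13139/4 ≈ -3284.8)
n/(23*8 - 36) = -13139/(4*(23*8 - 36)) = -13139/(4*(184 - 36)) = -13139/4/148 = -13139/4*1/148 = -13139/592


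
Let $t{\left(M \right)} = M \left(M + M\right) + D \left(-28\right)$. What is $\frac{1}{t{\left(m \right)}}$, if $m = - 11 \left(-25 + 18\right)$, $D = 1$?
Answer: $\frac{1}{11830} \approx 8.4531 \cdot 10^{-5}$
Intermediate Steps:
$m = 77$ ($m = \left(-11\right) \left(-7\right) = 77$)
$t{\left(M \right)} = -28 + 2 M^{2}$ ($t{\left(M \right)} = M \left(M + M\right) + 1 \left(-28\right) = M 2 M - 28 = 2 M^{2} - 28 = -28 + 2 M^{2}$)
$\frac{1}{t{\left(m \right)}} = \frac{1}{-28 + 2 \cdot 77^{2}} = \frac{1}{-28 + 2 \cdot 5929} = \frac{1}{-28 + 11858} = \frac{1}{11830}$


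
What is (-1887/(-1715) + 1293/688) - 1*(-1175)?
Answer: 1389921751/1179920 ≈ 1178.0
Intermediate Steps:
(-1887/(-1715) + 1293/688) - 1*(-1175) = (-1887*(-1/1715) + 1293*(1/688)) + 1175 = (1887/1715 + 1293/688) + 1175 = 3515751/1179920 + 1175 = 1389921751/1179920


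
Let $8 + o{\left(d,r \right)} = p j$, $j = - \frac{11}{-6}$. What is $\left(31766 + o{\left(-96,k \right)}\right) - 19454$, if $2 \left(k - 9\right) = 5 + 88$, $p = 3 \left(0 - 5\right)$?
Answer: $\frac{24553}{2} \approx 12277.0$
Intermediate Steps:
$j = \frac{11}{6}$ ($j = \left(-11\right) \left(- \frac{1}{6}\right) = \frac{11}{6} \approx 1.8333$)
$p = -15$ ($p = 3 \left(-5\right) = -15$)
$k = \frac{111}{2}$ ($k = 9 + \frac{5 + 88}{2} = 9 + \frac{1}{2} \cdot 93 = 9 + \frac{93}{2} = \frac{111}{2} \approx 55.5$)
$o{\left(d,r \right)} = - \frac{71}{2}$ ($o{\left(d,r \right)} = -8 - \frac{55}{2} = - \frac{71}{2}$)
$\left(31766 + o{\left(-96,k \right)}\right) - 19454 = \left(31766 - \frac{71}{2}\right) - 19454 = \frac{63461}{2} - 19454 = \frac{24553}{2}$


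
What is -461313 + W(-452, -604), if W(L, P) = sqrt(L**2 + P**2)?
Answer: -461313 + 4*sqrt(35570) ≈ -4.6056e+5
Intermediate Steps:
-461313 + W(-452, -604) = -461313 + sqrt((-452)**2 + (-604)**2) = -461313 + sqrt(204304 + 364816) = -461313 + sqrt(569120) = -461313 + 4*sqrt(35570)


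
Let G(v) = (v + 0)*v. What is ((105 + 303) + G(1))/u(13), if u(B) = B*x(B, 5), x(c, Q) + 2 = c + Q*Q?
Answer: 409/468 ≈ 0.87393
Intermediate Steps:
x(c, Q) = -2 + c + Q² (x(c, Q) = -2 + (c + Q*Q) = -2 + (c + Q²) = -2 + c + Q²)
G(v) = v² (G(v) = v*v = v²)
u(B) = B*(23 + B) (u(B) = B*(-2 + B + 5²) = B*(-2 + B + 25) = B*(23 + B))
((105 + 303) + G(1))/u(13) = ((105 + 303) + 1²)/((13*(23 + 13))) = (408 + 1)/((13*36)) = 409/468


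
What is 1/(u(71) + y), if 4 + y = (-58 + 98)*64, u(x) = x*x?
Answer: 1/7597 ≈ 0.00013163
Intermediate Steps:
u(x) = x²
y = 2556 (y = -4 + (-58 + 98)*64 = -4 + 40*64 = -4 + 2560 = 2556)
1/(u(71) + y) = 1/(71² + 2556) = 1/(5041 + 2556) = 1/7597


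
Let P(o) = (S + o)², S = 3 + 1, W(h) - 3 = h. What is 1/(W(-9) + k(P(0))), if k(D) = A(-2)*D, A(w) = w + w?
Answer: -1/70 ≈ -0.014286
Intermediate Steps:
A(w) = 2*w
W(h) = 3 + h
S = 4
P(o) = (4 + o)²
k(D) = -4*D (k(D) = (2*(-2))*D = -4*D)
1/(W(-9) + k(P(0))) = 1/((3 - 9) - 4*(4 + 0)²) = 1/(-6 - 4*4²) = 1/(-6 - 4*16) = 1/(-6 - 64) = 1/(-70) = -1/70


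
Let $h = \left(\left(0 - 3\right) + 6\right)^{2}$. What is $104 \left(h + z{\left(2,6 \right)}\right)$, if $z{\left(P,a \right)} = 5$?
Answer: $1456$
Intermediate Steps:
$h = 9$ ($h = \left(-3 + 6\right)^{2} = 3^{2} = 9$)
$104 \left(h + z{\left(2,6 \right)}\right) = 104 \left(9 + 5\right) = 104 \cdot 14 = 1456$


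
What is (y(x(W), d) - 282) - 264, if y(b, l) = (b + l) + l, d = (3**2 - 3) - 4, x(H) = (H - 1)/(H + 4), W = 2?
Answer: -3251/6 ≈ -541.83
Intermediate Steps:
x(H) = (-1 + H)/(4 + H)
d = 2 (d = (9 - 3) - 4 = 6 - 4 = 2)
y(b, l) = b + 2*l
(y(x(W), d) - 282) - 264 = (((-1 + 2)/(4 + 2) + 2*2) - 282) - 264 = ((1/6 + 4) - 282) - 264 = (25/6 - 282) - 264 = -1667/6 - 264 = -3251/6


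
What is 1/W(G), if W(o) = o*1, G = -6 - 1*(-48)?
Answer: 1/42 ≈ 0.023810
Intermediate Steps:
G = 42 (G = -6 + 48 = 42)
W(o) = o
1/W(G) = 1/42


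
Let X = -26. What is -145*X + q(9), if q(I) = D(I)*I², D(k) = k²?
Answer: 10331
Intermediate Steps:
q(I) = I⁴ (q(I) = I²*I² = I⁴)
-145*X + q(9) = -145*(-26) + 9⁴ = 3770 + 6561 = 10331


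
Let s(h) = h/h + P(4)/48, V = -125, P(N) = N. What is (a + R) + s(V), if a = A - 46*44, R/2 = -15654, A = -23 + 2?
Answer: -400223/12 ≈ -33352.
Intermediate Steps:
A = -21
R = -31308 (R = 2*(-15654) = -31308)
a = -2045 (a = -21 - 46*44 = -21 - 2024 = -2045)
s(h) = 13/12 (s(h) = h/h + 4/48 = 1 + 4*(1/48) = 1 + 1/12 = 13/12)
(a + R) + s(V) = (-2045 - 31308) + 13/12 = -33353 + 13/12 = -400223/12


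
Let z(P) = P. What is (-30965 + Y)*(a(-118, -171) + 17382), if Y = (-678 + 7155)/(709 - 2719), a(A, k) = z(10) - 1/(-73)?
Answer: -26342913674453/48910 ≈ -5.3860e+8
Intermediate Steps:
a(A, k) = 731/73 (a(A, k) = 10 - 1/(-73) = 10 - 1*(-1/73) = 10 + 1/73 = 731/73)
Y = -2159/670 (Y = 6477/(-2010) = 6477*(-1/2010) = -2159/670 ≈ -3.2224)
(-30965 + Y)*(a(-118, -171) + 17382) = (-30965 - 2159/670)*(731/73 + 17382) = -20748709/670*1269617/73 = -26342913674453/48910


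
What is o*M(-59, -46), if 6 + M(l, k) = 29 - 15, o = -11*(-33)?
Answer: 2904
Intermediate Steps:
o = 363
M(l, k) = 8 (M(l, k) = -6 + (29 - 15) = -6 + 14 = 8)
o*M(-59, -46) = 363*8 = 2904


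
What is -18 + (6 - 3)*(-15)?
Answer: -63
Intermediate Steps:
-18 + (6 - 3)*(-15) = -18 + 3*(-15) = -18 - 45 = -63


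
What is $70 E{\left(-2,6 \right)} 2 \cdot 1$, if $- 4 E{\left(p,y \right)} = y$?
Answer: $-210$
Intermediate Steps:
$E{\left(p,y \right)} = - \frac{y}{4}$
$70 E{\left(-2,6 \right)} 2 \cdot 1 = 70 \left(\left(- \frac{1}{4}\right) 6\right) 2 \cdot 1 = 70 \left(- \frac{3}{2}\right) 2 = \left(-105\right) 2 = -210$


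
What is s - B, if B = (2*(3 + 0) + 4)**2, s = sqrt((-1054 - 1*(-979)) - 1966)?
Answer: -100 + I*sqrt(2041) ≈ -100.0 + 45.177*I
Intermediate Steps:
s = I*sqrt(2041) (s = sqrt((-1054 + 979) - 1966) = sqrt(-75 - 1966) = sqrt(-2041) = I*sqrt(2041) ≈ 45.177*I)
B = 100 (B = (2*3 + 4)**2 = (6 + 4)**2 = 10**2 = 100)
s - B = I*sqrt(2041) - 1*100 = I*sqrt(2041) - 100 = -100 + I*sqrt(2041)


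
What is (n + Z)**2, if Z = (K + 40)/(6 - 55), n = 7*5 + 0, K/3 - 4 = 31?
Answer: 2464900/2401 ≈ 1026.6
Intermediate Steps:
K = 105 (K = 12 + 3*31 = 12 + 93 = 105)
n = 35 (n = 35 + 0 = 35)
Z = -145/49 (Z = (105 + 40)/(6 - 55) = 145/(-49) = 145*(-1/49) = -145/49 ≈ -2.9592)
(n + Z)**2 = (35 - 145/49)**2 = (1570/49)**2 = 2464900/2401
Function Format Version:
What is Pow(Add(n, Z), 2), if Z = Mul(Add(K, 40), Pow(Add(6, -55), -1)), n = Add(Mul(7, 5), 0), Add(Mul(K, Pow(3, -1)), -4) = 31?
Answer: Rational(2464900, 2401) ≈ 1026.6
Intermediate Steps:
K = 105 (K = Add(12, Mul(3, 31)) = Add(12, 93) = 105)
n = 35 (n = Add(35, 0) = 35)
Z = Rational(-145, 49) (Z = Mul(Add(105, 40), Pow(Add(6, -55), -1)) = Mul(145, Pow(-49, -1)) = Mul(145, Rational(-1, 49)) = Rational(-145, 49) ≈ -2.9592)
Pow(Add(n, Z), 2) = Pow(Add(35, Rational(-145, 49)), 2) = Pow(Rational(1570, 49), 2) = Rational(2464900, 2401)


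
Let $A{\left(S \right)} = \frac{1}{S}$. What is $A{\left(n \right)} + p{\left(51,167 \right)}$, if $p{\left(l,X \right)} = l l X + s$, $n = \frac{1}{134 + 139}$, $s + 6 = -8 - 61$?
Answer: $434565$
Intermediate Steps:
$s = -75$ ($s = -6 - 69 = -75$)
$n = \frac{1}{273} \approx 0.003663$
$p{\left(l,X \right)} = -75 + X l^{2}$ ($p{\left(l,X \right)} = l l X - 75 = l^{2} X - 75 = X l^{2} - 75 = -75 + X l^{2}$)
$A{\left(n \right)} + p{\left(51,167 \right)} = \frac{1}{\frac{1}{273}} - \left(75 - 167 \cdot 51^{2}\right) = 273 + \left(-75 + 167 \cdot 2601\right) = 273 + \left(-75 + 434367\right) = 273 + 434292 = 434565$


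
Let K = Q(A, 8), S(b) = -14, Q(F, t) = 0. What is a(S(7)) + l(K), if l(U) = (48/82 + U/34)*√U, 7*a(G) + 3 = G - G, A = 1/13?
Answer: -3/7 ≈ -0.42857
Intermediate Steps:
A = 1/13 ≈ 0.076923
a(G) = -3/7 (a(G) = -3/7 + (G - G)/7 = -3/7 + (⅐)*0 = -3/7 + 0 = -3/7)
K = 0
l(U) = √U*(24/41 + U/34) (l(U) = (48*(1/82) + U*(1/34))*√U = (24/41 + U/34)*√U = √U*(24/41 + U/34))
a(S(7)) + l(K) = -3/7 + √0*(816 + 41*0)/1394 = -3/7 + (1/1394)*0*(816 + 0) = -3/7 + (1/1394)*0*816 = -3/7 + 0 = -3/7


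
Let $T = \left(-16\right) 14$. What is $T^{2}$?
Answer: $50176$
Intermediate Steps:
$T = -224$
$T^{2} = \left(-224\right)^{2} = 50176$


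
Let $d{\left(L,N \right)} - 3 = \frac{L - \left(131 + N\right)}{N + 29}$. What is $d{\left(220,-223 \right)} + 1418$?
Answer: $\frac{137681}{97} \approx 1419.4$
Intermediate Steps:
$d{\left(L,N \right)} = 3 + \frac{-131 + L - N}{29 + N}$ ($d{\left(L,N \right)} = 3 + \frac{L - \left(131 + N\right)}{N + 29} = 3 + \frac{-131 + L - N}{29 + N}$)
$d{\left(220,-223 \right)} + 1418 = \frac{-44 + 220 + 2 \left(-223\right)}{29 - 223} + 1418 = \frac{-44 + 220 - 446}{-194} + 1418 = \left(- \frac{1}{194}\right) \left(-270\right) + 1418 = \frac{135}{97} + 1418 = \frac{137681}{97}$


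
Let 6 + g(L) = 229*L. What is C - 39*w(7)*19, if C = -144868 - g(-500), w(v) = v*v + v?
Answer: -71858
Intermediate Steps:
w(v) = v + v² (w(v) = v² + v = v + v²)
g(L) = -6 + 229*L
C = -30362 (C = -144868 - (-6 + 229*(-500)) = -144868 - (-6 - 114500) = -144868 - 1*(-114506) = -144868 + 114506 = -30362)
C - 39*w(7)*19 = -30362 - 273*(1 + 7)*19 = -30362 - 273*8*19 = -30362 - 39*56*19 = -30362 - 2184*19 = -30362 - 41496 = -71858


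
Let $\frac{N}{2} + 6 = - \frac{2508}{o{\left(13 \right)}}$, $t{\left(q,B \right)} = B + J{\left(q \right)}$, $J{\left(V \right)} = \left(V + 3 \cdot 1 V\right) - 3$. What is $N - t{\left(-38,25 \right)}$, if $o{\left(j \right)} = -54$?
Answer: $\frac{1898}{9} \approx 210.89$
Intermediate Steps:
$J{\left(V \right)} = -3 + 4 V$ ($J{\left(V \right)} = \left(V + 3 V\right) - 3 = 4 V - 3 = -3 + 4 V$)
$t{\left(q,B \right)} = -3 + B + 4 q$ ($t{\left(q,B \right)} = B + \left(-3 + 4 q\right) = -3 + B + 4 q$)
$N = \frac{728}{9}$ ($N = -12 + 2 \left(- \frac{2508}{-54}\right) = -12 + 2 \left(\left(-2508\right) \left(- \frac{1}{54}\right)\right) = -12 + 2 \cdot \frac{418}{9} = -12 + \frac{836}{9} = \frac{728}{9} \approx 80.889$)
$N - t{\left(-38,25 \right)} = \frac{728}{9} - \left(-3 + 25 + 4 \left(-38\right)\right) = \frac{728}{9} - \left(-3 + 25 - 152\right) = \frac{728}{9} - -130 = \frac{728}{9} + 130 = \frac{1898}{9}$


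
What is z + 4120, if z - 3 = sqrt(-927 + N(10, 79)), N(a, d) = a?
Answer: 4123 + I*sqrt(917) ≈ 4123.0 + 30.282*I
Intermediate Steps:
z = 3 + I*sqrt(917) (z = 3 + sqrt(-927 + 10) = 3 + sqrt(-917) = 3 + I*sqrt(917) ≈ 3.0 + 30.282*I)
z + 4120 = (3 + I*sqrt(917)) + 4120 = 4123 + I*sqrt(917)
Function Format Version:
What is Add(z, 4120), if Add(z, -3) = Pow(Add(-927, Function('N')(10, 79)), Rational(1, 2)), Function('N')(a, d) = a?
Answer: Add(4123, Mul(I, Pow(917, Rational(1, 2)))) ≈ Add(4123.0, Mul(30.282, I))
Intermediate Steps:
z = Add(3, Mul(I, Pow(917, Rational(1, 2)))) (z = Add(3, Pow(Add(-927, 10), Rational(1, 2))) = Add(3, Pow(-917, Rational(1, 2))) = Add(3, Mul(I, Pow(917, Rational(1, 2)))) ≈ Add(3.0000, Mul(30.282, I)))
Add(z, 4120) = Add(Add(3, Mul(I, Pow(917, Rational(1, 2)))), 4120) = Add(4123, Mul(I, Pow(917, Rational(1, 2))))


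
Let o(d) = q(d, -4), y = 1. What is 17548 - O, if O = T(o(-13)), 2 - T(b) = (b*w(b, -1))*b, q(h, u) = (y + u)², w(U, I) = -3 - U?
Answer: 16574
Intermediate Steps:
q(h, u) = (1 + u)²
o(d) = 9 (o(d) = (1 - 4)² = (-3)² = 9)
T(b) = 2 - b²*(-3 - b) (T(b) = 2 - b*(-3 - b)*b = 2 - b²*(-3 - b))
O = 974 (O = 2 + 9²*(3 + 9) = 2 + 81*12 = 2 + 972 = 974)
17548 - O = 17548 - 1*974 = 17548 - 974 = 16574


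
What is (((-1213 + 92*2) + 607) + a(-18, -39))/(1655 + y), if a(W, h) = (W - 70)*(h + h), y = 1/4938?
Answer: 31810596/8172391 ≈ 3.8924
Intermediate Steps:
y = 1/4938 ≈ 0.00020251
a(W, h) = 2*h*(-70 + W) (a(W, h) = (-70 + W)*(2*h) = 2*h*(-70 + W))
(((-1213 + 92*2) + 607) + a(-18, -39))/(1655 + y) = (((-1213 + 92*2) + 607) + 2*(-39)*(-70 - 18))/(1655 + 1/4938) = (((-1213 + 184) + 607) + 2*(-39)*(-88))/(8172391/4938) = ((-1029 + 607) + 6864)*(4938/8172391) = (-422 + 6864)*(4938/8172391) = 6442*(4938/8172391) = 31810596/8172391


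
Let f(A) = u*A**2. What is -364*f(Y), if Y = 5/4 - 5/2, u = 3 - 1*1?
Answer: -2275/2 ≈ -1137.5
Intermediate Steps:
u = 2 (u = 3 - 1 = 2)
Y = -5/4 (Y = 5*(1/4) - 5*1/2 = 5/4 - 5/2 = -5/4 ≈ -1.2500)
f(A) = 2*A**2
-364*f(Y) = -728*(-5/4)**2 = -728*25/16 = -364*25/8 = -2275/2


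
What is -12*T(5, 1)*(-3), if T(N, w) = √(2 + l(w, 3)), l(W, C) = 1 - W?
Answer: 36*√2 ≈ 50.912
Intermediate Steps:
T(N, w) = √(3 - w) (T(N, w) = √(2 + (1 - w)) = √(3 - w))
-12*T(5, 1)*(-3) = -12*√(3 - 1*1)*(-3) = -12*√(3 - 1)*(-3) = -12*√2*(-3) = 36*√2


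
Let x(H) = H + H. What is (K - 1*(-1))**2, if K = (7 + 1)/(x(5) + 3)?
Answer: 441/169 ≈ 2.6095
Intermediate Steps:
x(H) = 2*H
K = 8/13 (K = (7 + 1)/(2*5 + 3) = 8/(10 + 3) = 8/13 ≈ 0.61539)
(K - 1*(-1))**2 = (8/13 - 1*(-1))**2 = (8/13 + 1)**2 = (21/13)**2 = 441/169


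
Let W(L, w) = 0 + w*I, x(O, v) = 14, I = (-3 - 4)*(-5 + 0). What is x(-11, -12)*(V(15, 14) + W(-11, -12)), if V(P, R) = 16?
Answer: -5656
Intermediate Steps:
I = 35 (I = -7*(-5) = 35)
W(L, w) = 35*w (W(L, w) = 0 + w*35 = 0 + 35*w = 35*w)
x(-11, -12)*(V(15, 14) + W(-11, -12)) = 14*(16 + 35*(-12)) = 14*(16 - 420) = 14*(-404) = -5656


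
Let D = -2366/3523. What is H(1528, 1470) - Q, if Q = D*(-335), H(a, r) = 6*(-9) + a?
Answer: 338484/271 ≈ 1249.0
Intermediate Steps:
D = -182/271 (D = -2366*1/3523 = -182/271 ≈ -0.67159)
H(a, r) = -54 + a
Q = 60970/271 (Q = -182/271*(-335) = 60970/271 ≈ 224.98)
H(1528, 1470) - Q = (-54 + 1528) - 1*60970/271 = 1474 - 60970/271 = 338484/271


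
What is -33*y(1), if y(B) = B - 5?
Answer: 132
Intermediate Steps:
y(B) = -5 + B
-33*y(1) = -33*(-5 + 1) = -33*(-4) = 132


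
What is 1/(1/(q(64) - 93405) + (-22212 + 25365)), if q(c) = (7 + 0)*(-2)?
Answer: 93419/294550106 ≈ 0.00031716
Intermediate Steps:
q(c) = -14 (q(c) = 7*(-2) = -14)
1/(1/(q(64) - 93405) + (-22212 + 25365)) = 1/(1/(-14 - 93405) + (-22212 + 25365)) = 1/(1/(-93419) + 3153) = 1/(-1/93419 + 3153) = 1/(294550106/93419) = 93419/294550106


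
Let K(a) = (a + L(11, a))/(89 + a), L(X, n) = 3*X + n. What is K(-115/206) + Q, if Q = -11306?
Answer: -205977446/18219 ≈ -11306.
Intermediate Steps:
L(X, n) = n + 3*X
K(a) = (33 + 2*a)/(89 + a) (K(a) = (a + (a + 3*11))/(89 + a) = (a + (a + 33))/(89 + a) = (a + (33 + a))/(89 + a) = (33 + 2*a)/(89 + a))
K(-115/206) + Q = (33 + 2*(-115/206))/(89 - 115/206) - 11306 = (33 - 115/103)/(18219/206) - 11306 = (206/18219)*(3284/103) - 11306 = 6568/18219 - 11306 = -205977446/18219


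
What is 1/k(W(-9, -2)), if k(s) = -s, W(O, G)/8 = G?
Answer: 1/16 ≈ 0.062500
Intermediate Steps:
W(O, G) = 8*G
1/k(W(-9, -2)) = 1/(-8*(-2)) = 1/(-1*(-16)) = 1/16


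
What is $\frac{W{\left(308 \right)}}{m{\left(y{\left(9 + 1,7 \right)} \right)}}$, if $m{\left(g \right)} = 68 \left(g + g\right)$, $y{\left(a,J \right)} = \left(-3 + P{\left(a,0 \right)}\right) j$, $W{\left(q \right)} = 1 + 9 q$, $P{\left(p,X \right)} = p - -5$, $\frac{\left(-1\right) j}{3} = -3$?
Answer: $\frac{2773}{14688} \approx 0.18879$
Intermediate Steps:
$j = 9$ ($j = \left(-3\right) \left(-3\right) = 9$)
$P{\left(p,X \right)} = 5 + p$ ($P{\left(p,X \right)} = p + 5 = 5 + p$)
$y{\left(a,J \right)} = 18 + 9 a$ ($y{\left(a,J \right)} = \left(-3 + \left(5 + a\right)\right) 9 = \left(2 + a\right) 9 = 18 + 9 a$)
$m{\left(g \right)} = 136 g$ ($m{\left(g \right)} = 68 \cdot 2 g = 136 g$)
$\frac{W{\left(308 \right)}}{m{\left(y{\left(9 + 1,7 \right)} \right)}} = \frac{1 + 9 \cdot 308}{136 \left(18 + 9 \left(9 + 1\right)\right)} = \frac{1 + 2772}{136 \left(18 + 9 \cdot 10\right)} = \frac{2773}{136 \left(18 + 90\right)} = \frac{2773}{136 \cdot 108} = \frac{2773}{14688}$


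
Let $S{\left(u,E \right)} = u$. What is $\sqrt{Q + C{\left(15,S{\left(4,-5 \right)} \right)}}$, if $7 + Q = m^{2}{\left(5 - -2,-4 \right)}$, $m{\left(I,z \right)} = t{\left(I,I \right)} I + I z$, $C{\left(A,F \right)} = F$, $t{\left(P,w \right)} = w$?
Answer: $\sqrt{438} \approx 20.928$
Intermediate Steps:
$m{\left(I,z \right)} = I^{2} + I z$ ($m{\left(I,z \right)} = I I + I z = I^{2} + I z$)
$Q = 434$ ($Q = -7 + \left(\left(5 - -2\right) \left(\left(5 - -2\right) - 4\right)\right)^{2} = -7 + \left(\left(5 + 2\right) \left(\left(5 + 2\right) - 4\right)\right)^{2} = -7 + \left(7 \left(7 - 4\right)\right)^{2} = -7 + \left(7 \cdot 3\right)^{2} = -7 + 21^{2} = -7 + 441 = 434$)
$\sqrt{Q + C{\left(15,S{\left(4,-5 \right)} \right)}} = \sqrt{434 + 4} = \sqrt{438}$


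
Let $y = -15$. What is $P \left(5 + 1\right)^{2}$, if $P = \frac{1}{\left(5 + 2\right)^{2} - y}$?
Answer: $\frac{9}{16} \approx 0.5625$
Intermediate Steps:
$P = \frac{1}{64}$ ($P = \frac{1}{\left(5 + 2\right)^{2} - -15} = \frac{1}{7^{2} + 15} = \frac{1}{49 + 15} = \frac{1}{64} \approx 0.015625$)
$P \left(5 + 1\right)^{2} = \frac{\left(5 + 1\right)^{2}}{64} = \frac{6^{2}}{64} = \frac{1}{64} \cdot 36 = \frac{9}{16}$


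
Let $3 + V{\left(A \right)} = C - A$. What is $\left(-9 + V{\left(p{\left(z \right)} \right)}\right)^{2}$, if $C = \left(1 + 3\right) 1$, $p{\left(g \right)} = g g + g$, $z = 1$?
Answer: $100$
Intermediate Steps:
$p{\left(g \right)} = g + g^{2}$ ($p{\left(g \right)} = g^{2} + g = g + g^{2}$)
$C = 4$ ($C = 4 \cdot 1 = 4$)
$V{\left(A \right)} = 1 - A$ ($V{\left(A \right)} = -3 - \left(-4 + A\right) = 1 - A$)
$\left(-9 + V{\left(p{\left(z \right)} \right)}\right)^{2} = \left(-9 + \left(1 - 1 \left(1 + 1\right)\right)\right)^{2} = \left(-9 + \left(1 - 1 \cdot 2\right)\right)^{2} = \left(-9 + \left(1 - 2\right)\right)^{2} = \left(-9 - 1\right)^{2} = \left(-10\right)^{2} = 100$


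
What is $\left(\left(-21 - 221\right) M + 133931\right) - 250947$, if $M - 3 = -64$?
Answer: $-102254$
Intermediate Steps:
$M = -61$ ($M = 3 - 64 = -61$)
$\left(\left(-21 - 221\right) M + 133931\right) - 250947 = \left(\left(-21 - 221\right) \left(-61\right) + 133931\right) - 250947 = \left(\left(-242\right) \left(-61\right) + 133931\right) - 250947 = \left(14762 + 133931\right) - 250947 = 148693 - 250947 = -102254$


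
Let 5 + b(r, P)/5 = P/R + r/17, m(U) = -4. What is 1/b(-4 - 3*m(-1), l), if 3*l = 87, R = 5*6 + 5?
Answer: -119/2202 ≈ -0.054042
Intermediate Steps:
R = 35 (R = 30 + 5 = 35)
l = 29 (l = (⅓)*87 = 29)
b(r, P) = -25 + P/7 + 5*r/17 (b(r, P) = -25 + 5*(P/35 + r/17) = -25 + 5*(r/17 + P/35) = -25 + (P/7 + 5*r/17) = -25 + P/7 + 5*r/17)
1/b(-4 - 3*m(-1), l) = 1/(-25 + (⅐)*29 + 5*(-4 - 3*(-4))/17) = 1/(-25 + 29/7 + 5*(-4 + 12)/17) = 1/(-25 + 29/7 + (5/17)*8) = 1/(-25 + 29/7 + 40/17) = 1/(-2202/119) = -119/2202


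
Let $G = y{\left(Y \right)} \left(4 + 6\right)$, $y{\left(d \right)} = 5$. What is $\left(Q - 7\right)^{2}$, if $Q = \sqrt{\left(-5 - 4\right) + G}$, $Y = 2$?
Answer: $\left(7 - \sqrt{41}\right)^{2} \approx 0.35626$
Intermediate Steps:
$G = 50$ ($G = 5 \left(4 + 6\right) = 5 \cdot 10 = 50$)
$Q = \sqrt{41}$ ($Q = \sqrt{\left(-5 - 4\right) + 50} = \sqrt{-9 + 50} = \sqrt{41} \approx 6.4031$)
$\left(Q - 7\right)^{2} = \left(\sqrt{41} - 7\right)^{2} = \left(-7 + \sqrt{41}\right)^{2}$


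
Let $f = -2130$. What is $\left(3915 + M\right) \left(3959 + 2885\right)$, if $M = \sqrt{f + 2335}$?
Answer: $26794260 + 6844 \sqrt{205} \approx 2.6892 \cdot 10^{7}$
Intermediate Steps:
$M = \sqrt{205}$ ($M = \sqrt{-2130 + 2335} = \sqrt{205} \approx 14.318$)
$\left(3915 + M\right) \left(3959 + 2885\right) = \left(3915 + \sqrt{205}\right) \left(3959 + 2885\right) = \left(3915 + \sqrt{205}\right) 6844 = 26794260 + 6844 \sqrt{205}$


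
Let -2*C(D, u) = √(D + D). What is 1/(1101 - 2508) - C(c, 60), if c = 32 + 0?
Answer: 5627/1407 ≈ 3.9993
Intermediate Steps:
c = 32
C(D, u) = -√2*√D/2 (C(D, u) = -√(D + D)/2 = -√2*√D/2)
1/(1101 - 2508) - C(c, 60) = 1/(1101 - 2508) - (-1)*√2*√32/2 = 1/(-1407) - (-1)*√2*4*√2/2 = -1/1407 - 1*(-4) = -1/1407 + 4 = 5627/1407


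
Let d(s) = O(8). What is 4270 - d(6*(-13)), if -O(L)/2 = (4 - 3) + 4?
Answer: 4280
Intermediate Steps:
O(L) = -10 (O(L) = -2*((4 - 3) + 4) = -2*(1 + 4) = -2*5 = -10)
d(s) = -10
4270 - d(6*(-13)) = 4270 - 1*(-10) = 4270 + 10 = 4280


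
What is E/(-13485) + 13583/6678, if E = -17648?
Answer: 100340033/30017610 ≈ 3.3427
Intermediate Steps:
E/(-13485) + 13583/6678 = -17648/(-13485) + 13583/6678 = -17648*(-1/13485) + 13583*(1/6678) = 17648/13485 + 13583/6678 = 100340033/30017610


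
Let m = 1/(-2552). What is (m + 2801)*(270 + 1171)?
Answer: 936407781/232 ≈ 4.0362e+6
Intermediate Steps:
m = -1/2552 ≈ -0.00039185
(m + 2801)*(270 + 1171) = (-1/2552 + 2801)*(270 + 1171) = (7148151/2552)*1441 = 936407781/232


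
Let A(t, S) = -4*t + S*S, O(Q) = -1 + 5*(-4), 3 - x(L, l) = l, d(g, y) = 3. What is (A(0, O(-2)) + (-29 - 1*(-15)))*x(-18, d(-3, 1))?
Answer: 0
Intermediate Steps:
x(L, l) = 3 - l
O(Q) = -21 (O(Q) = -1 - 20 = -21)
A(t, S) = S² - 4*t (A(t, S) = -4*t + S² = S² - 4*t)
(A(0, O(-2)) + (-29 - 1*(-15)))*x(-18, d(-3, 1)) = (((-21)² - 4*0) + (-29 - 1*(-15)))*(3 - 1*3) = ((441 + 0) + (-29 + 15))*(3 - 3) = (441 - 14)*0 = 427*0 = 0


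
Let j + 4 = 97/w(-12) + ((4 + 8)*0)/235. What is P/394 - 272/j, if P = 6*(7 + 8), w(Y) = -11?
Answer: 595769/27777 ≈ 21.448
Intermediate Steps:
P = 90 (P = 6*15 = 90)
j = -141/11 (j = -4 + (97/(-11) + ((4 + 8)*0)/235) = -4 + (97*(-1/11) + (12*0)*(1/235)) = -4 + (-97/11 + 0*(1/235)) = -4 + (-97/11 + 0) = -4 - 97/11 = -141/11 ≈ -12.818)
P/394 - 272/j = 90/394 - 272/(-141/11) = 90*(1/394) - 272*(-11/141) = 45/197 + 2992/141 = 595769/27777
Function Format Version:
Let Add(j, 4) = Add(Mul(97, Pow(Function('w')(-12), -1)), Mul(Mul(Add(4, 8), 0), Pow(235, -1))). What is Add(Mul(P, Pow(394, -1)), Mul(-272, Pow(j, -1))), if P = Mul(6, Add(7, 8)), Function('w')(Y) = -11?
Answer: Rational(595769, 27777) ≈ 21.448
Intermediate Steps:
P = 90 (P = Mul(6, 15) = 90)
j = Rational(-141, 11) (j = Add(-4, Add(Mul(97, Pow(-11, -1)), Mul(Mul(Add(4, 8), 0), Pow(235, -1)))) = Add(-4, Add(Mul(97, Rational(-1, 11)), Mul(Mul(12, 0), Rational(1, 235)))) = Add(-4, Add(Rational(-97, 11), Mul(0, Rational(1, 235)))) = Add(-4, Add(Rational(-97, 11), 0)) = Add(-4, Rational(-97, 11)) = Rational(-141, 11) ≈ -12.818)
Add(Mul(P, Pow(394, -1)), Mul(-272, Pow(j, -1))) = Add(Mul(90, Pow(394, -1)), Mul(-272, Pow(Rational(-141, 11), -1))) = Add(Mul(90, Rational(1, 394)), Mul(-272, Rational(-11, 141))) = Add(Rational(45, 197), Rational(2992, 141)) = Rational(595769, 27777)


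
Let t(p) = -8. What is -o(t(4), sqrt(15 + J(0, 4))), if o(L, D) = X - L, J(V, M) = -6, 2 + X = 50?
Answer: -56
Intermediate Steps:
X = 48 (X = -2 + 50 = 48)
o(L, D) = 48 - L
-o(t(4), sqrt(15 + J(0, 4))) = -(48 - 1*(-8)) = -(48 + 8) = -1*56 = -56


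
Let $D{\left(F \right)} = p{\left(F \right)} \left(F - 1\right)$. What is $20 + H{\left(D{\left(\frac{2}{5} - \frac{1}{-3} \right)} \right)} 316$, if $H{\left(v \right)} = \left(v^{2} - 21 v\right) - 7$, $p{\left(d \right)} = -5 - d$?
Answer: $- \frac{587202224}{50625} \approx -11599.0$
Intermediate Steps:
$D{\left(F \right)} = \left(-1 + F\right) \left(-5 - F\right)$ ($D{\left(F \right)} = \left(-5 - F\right) \left(F - 1\right) = \left(-5 - F\right) \left(-1 + F\right) = \left(-1 + F\right) \left(-5 - F\right)$)
$H{\left(v \right)} = -7 + v^{2} - 21 v$
$20 + H{\left(D{\left(\frac{2}{5} - \frac{1}{-3} \right)} \right)} 316 = 20 + \left(-7 + \left(- \left(-1 + \left(\frac{2}{5} - \frac{1}{-3}\right)\right) \left(5 + \left(\frac{2}{5} - \frac{1}{-3}\right)\right)\right)^{2} - 21 \left(- \left(-1 + \left(\frac{2}{5} - \frac{1}{-3}\right)\right) \left(5 + \left(\frac{2}{5} - \frac{1}{-3}\right)\right)\right)\right) 316 = 20 + \left(-7 + \left(- \left(-1 + \left(2 \cdot \frac{1}{5} - - \frac{1}{3}\right)\right) \left(5 + \left(2 \cdot \frac{1}{5} - - \frac{1}{3}\right)\right)\right)^{2} - 21 \left(- \left(-1 + \left(2 \cdot \frac{1}{5} - - \frac{1}{3}\right)\right) \left(5 + \left(2 \cdot \frac{1}{5} - - \frac{1}{3}\right)\right)\right)\right) 316 = 20 + \left(-7 + \left(- \left(-1 + \left(\frac{2}{5} + \frac{1}{3}\right)\right) \left(5 + \left(\frac{2}{5} + \frac{1}{3}\right)\right)\right)^{2} - 21 \left(- \left(-1 + \left(\frac{2}{5} + \frac{1}{3}\right)\right) \left(5 + \left(\frac{2}{5} + \frac{1}{3}\right)\right)\right)\right) 316 = 20 + \left(-7 + \left(- \left(-1 + \frac{11}{15}\right) \left(5 + \frac{11}{15}\right)\right)^{2} - 21 \left(- \left(-1 + \frac{11}{15}\right) \left(5 + \frac{11}{15}\right)\right)\right) 316 = 20 + \left(-7 + \left(\left(-1\right) \left(- \frac{4}{15}\right) \frac{86}{15}\right)^{2} - 21 \left(\left(-1\right) \left(- \frac{4}{15}\right) \frac{86}{15}\right)\right) 316 = 20 + \left(-7 + \left(\frac{344}{225}\right)^{2} - \frac{2408}{75}\right) 316 = 20 + \left(-7 + \frac{118336}{50625} - \frac{2408}{75}\right) 316 = 20 - \frac{588214724}{50625} = - \frac{587202224}{50625}$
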